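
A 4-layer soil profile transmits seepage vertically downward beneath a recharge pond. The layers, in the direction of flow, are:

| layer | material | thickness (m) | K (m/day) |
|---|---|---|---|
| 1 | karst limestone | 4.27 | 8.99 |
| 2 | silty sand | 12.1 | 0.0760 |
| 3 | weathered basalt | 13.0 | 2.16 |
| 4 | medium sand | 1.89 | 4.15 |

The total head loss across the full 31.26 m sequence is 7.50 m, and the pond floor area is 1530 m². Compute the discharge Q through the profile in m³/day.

Flow is perpendicular to layering, so the layers act in series and the equivalent K is the thickness-weighted harmonic mean.
Total thickness L = 4.27 + 12.1 + 13.0 + 1.89 = 31.26 m.
Σ(b_i/K_i) = 4.27/8.99 + 12.1/0.0760 + 13.0/2.16 + 1.89/4.15 = 166.2 d.
K_eq = L / Σ(b_i/K_i) = 31.26 / 166.2 = 0.1881 m/day.
Q = K_eq · A · (Δh/L) = 0.1881 × 1530 × (7.50/31.26) = 69.06 m³/day.

69.1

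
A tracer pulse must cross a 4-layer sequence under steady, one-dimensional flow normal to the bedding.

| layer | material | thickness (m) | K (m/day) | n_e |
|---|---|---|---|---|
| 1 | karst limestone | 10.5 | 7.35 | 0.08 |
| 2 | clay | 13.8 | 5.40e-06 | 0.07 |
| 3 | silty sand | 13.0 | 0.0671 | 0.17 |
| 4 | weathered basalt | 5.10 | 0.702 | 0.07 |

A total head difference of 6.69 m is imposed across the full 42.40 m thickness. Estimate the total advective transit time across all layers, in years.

4570

With flow normal to the layers, continuity requires the same specific discharge q through every layer.
Σ(b_i/K_i) = 10.5/7.35 + 13.8/5.40e-06 + 13.0/0.0671 + 5.10/0.702 = 2.556e+06 d.
q = Δh / Σ(b_i/K_i) = 6.69 / 2.556e+06 = 2.618e-06 m/day.
In each layer the seepage velocity is v_i = q/n_i, so the layer transit time is t_i = b_i·n_i / q:
  layer 1 (karst limestone): t_1 = 10.5 × 0.08 / 2.618e-06 = 3.209e+05 d
  layer 2 (clay): t_2 = 13.8 × 0.07 / 2.618e-06 = 3.690e+05 d
  layer 3 (silty sand): t_3 = 13.0 × 0.17 / 2.618e-06 = 8.443e+05 d
  layer 4 (weathered basalt): t_4 = 5.10 × 0.07 / 2.618e-06 = 1.364e+05 d
Total t = Σ t_i = 1.671e+06 days = 4574 years.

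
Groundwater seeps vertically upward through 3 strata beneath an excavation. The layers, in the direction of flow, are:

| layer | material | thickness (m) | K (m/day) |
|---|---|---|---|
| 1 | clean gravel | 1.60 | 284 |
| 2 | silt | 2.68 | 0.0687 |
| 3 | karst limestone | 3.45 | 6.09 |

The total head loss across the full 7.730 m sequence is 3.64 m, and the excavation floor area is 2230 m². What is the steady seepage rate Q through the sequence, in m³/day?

205

Flow is perpendicular to layering, so the layers act in series and the equivalent K is the thickness-weighted harmonic mean.
Total thickness L = 1.60 + 2.68 + 3.45 = 7.730 m.
Σ(b_i/K_i) = 1.60/284 + 2.68/0.0687 + 3.45/6.09 = 39.58 d.
K_eq = L / Σ(b_i/K_i) = 7.730 / 39.58 = 0.1953 m/day.
Q = K_eq · A · (Δh/L) = 0.1953 × 2230 × (3.64/7.730) = 205.1 m³/day.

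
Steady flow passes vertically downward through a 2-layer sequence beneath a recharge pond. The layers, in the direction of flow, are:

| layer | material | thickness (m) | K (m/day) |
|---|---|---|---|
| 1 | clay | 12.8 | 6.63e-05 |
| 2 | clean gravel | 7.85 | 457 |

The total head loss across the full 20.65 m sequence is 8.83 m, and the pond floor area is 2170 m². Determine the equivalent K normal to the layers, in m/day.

0.000107

Flow is perpendicular to layering, so the layers act in series and the equivalent K is the thickness-weighted harmonic mean.
Total thickness L = 12.8 + 7.85 = 20.65 m.
Σ(b_i/K_i) = 12.8/6.63e-05 + 7.85/457 = 1.931e+05 d.
K_eq = L / Σ(b_i/K_i) = 20.65 / 1.931e+05 = 0.0001070 m/day.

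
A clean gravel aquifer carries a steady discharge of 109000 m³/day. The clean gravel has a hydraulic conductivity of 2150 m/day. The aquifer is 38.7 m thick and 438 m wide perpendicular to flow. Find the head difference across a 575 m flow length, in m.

Cross-sectional area A = 438 × 38.7 = 16951 m².
From Q = K·A·i, i = Q / (K·A) = 109000 / (2150 × 16951) = 0.002991.
Head loss Δh = i · L = 0.002991 × 575 = 1.720 m.

1.72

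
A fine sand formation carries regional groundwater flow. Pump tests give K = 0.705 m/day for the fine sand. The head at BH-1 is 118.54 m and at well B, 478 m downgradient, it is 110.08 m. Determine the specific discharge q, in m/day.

0.0125

Hydraulic gradient i = (118.54 − 110.08) / 478 = 8.46 / 478 = 0.01770.
Specific discharge q = K · i = 0.7050 × 0.01770 = 0.01248 m/day.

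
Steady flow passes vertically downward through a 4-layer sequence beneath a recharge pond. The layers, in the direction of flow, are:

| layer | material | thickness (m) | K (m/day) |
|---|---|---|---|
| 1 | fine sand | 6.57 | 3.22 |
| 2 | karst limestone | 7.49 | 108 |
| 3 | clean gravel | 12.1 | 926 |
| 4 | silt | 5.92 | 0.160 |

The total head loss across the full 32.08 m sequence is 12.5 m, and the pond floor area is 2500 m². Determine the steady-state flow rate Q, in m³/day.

799

Flow is perpendicular to layering, so the layers act in series and the equivalent K is the thickness-weighted harmonic mean.
Total thickness L = 6.57 + 7.49 + 12.1 + 5.92 = 32.08 m.
Σ(b_i/K_i) = 6.57/3.22 + 7.49/108 + 12.1/926 + 5.92/0.160 = 39.12 d.
K_eq = L / Σ(b_i/K_i) = 32.08 / 39.12 = 0.8200 m/day.
Q = K_eq · A · (Δh/L) = 0.8200 × 2500 × (12.5/32.08) = 798.8 m³/day.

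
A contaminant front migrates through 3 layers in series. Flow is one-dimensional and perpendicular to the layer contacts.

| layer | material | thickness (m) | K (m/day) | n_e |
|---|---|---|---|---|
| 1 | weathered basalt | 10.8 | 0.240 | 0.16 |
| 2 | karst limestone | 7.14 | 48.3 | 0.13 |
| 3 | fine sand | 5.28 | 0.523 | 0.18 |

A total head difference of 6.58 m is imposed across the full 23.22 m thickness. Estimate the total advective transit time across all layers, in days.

With flow normal to the layers, continuity requires the same specific discharge q through every layer.
Σ(b_i/K_i) = 10.8/0.240 + 7.14/48.3 + 5.28/0.523 = 55.24 d.
q = Δh / Σ(b_i/K_i) = 6.58 / 55.24 = 0.1191 m/day.
In each layer the seepage velocity is v_i = q/n_i, so the layer transit time is t_i = b_i·n_i / q:
  layer 1 (weathered basalt): t_1 = 10.8 × 0.16 / 0.1191 = 14.51 d
  layer 2 (karst limestone): t_2 = 7.14 × 0.13 / 0.1191 = 7.793 d
  layer 3 (fine sand): t_3 = 5.28 × 0.18 / 0.1191 = 7.979 d
Total t = Σ t_i = 30.28 days.

30.3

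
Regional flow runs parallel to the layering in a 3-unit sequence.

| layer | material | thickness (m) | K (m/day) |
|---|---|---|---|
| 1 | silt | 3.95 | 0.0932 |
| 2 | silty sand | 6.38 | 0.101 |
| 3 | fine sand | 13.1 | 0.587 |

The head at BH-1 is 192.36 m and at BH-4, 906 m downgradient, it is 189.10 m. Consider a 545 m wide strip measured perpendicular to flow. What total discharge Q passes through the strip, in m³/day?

Flow is parallel to layering, so each bed carries its own Darcy discharge and the transmissivities add.
Σ(K_i·b_i) = 0.0932×3.95 + 0.101×6.38 + 0.587×13.1 = 8.702 m²/day.
Hydraulic gradient i = (192.36 − 189.10) / 906 = 3.26 / 906 = 0.003598.
Q = Σ(K_i·b_i) · W · i = 8.702 × 545 × 0.003598 = 17.07 m³/day.

17.1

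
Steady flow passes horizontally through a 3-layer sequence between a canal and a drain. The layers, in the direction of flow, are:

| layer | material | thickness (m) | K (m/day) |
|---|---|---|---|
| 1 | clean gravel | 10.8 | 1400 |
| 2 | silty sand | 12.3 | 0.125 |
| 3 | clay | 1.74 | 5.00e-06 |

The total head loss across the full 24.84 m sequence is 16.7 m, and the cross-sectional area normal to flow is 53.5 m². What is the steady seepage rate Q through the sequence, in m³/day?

0.00257

Flow is perpendicular to layering, so the layers act in series and the equivalent K is the thickness-weighted harmonic mean.
Total thickness L = 10.8 + 12.3 + 1.74 = 24.84 m.
Σ(b_i/K_i) = 10.8/1400 + 12.3/0.125 + 1.74/5.00e-06 = 3.481e+05 d.
K_eq = L / Σ(b_i/K_i) = 24.84 / 3.481e+05 = 7.136e-05 m/day.
Q = K_eq · A · (Δh/L) = 7.136e-05 × 53.5 × (16.7/24.84) = 0.002567 m³/day.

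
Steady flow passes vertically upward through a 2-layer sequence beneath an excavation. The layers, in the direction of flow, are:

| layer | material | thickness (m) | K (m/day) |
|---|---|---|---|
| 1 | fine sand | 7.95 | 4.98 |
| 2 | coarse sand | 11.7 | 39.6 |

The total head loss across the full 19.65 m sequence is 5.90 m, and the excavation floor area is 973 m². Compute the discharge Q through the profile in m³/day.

3030

Flow is perpendicular to layering, so the layers act in series and the equivalent K is the thickness-weighted harmonic mean.
Total thickness L = 7.95 + 11.7 = 19.65 m.
Σ(b_i/K_i) = 7.95/4.98 + 11.7/39.6 = 1.892 d.
K_eq = L / Σ(b_i/K_i) = 19.65 / 1.892 = 10.39 m/day.
Q = K_eq · A · (Δh/L) = 10.39 × 973 × (5.90/19.65) = 3034 m³/day.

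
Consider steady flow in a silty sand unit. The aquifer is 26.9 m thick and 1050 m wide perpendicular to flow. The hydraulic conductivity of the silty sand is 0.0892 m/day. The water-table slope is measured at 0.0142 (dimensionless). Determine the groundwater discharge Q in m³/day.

35.8

Cross-sectional area A = 1050 × 26.9 = 28245 m².
Hydraulic gradient i = 0.0142.
Darcy's law: Q = K · A · i = 0.08920 × 28245 × 0.01420 = 35.78 m³/day.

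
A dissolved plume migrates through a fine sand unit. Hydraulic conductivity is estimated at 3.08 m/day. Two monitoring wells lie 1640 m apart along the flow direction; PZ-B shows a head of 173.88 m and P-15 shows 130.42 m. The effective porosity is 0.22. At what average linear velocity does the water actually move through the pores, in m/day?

0.371

Hydraulic gradient i = (173.88 − 130.42) / 1640 = 43.46 / 1640 = 0.02650.
Darcy flux q = K · i = 3.080 × 0.02650 = 0.08162 m/day.
Seepage velocity v = q / n_e = 0.08162 / 0.22 = 0.3710 m/day.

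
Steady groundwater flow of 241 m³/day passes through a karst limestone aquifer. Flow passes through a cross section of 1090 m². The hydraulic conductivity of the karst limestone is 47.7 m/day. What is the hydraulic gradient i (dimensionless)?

From Q = K·A·i, i = Q / (K·A) = 241 / (47.70 × 1090) = 0.004635.

0.00464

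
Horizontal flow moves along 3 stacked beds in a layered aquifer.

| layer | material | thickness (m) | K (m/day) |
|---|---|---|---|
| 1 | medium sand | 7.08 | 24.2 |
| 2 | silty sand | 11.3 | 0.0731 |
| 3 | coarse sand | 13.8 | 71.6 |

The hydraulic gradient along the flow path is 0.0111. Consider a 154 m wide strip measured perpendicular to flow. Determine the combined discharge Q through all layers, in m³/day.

Flow is parallel to layering, so each bed carries its own Darcy discharge and the transmissivities add.
Σ(K_i·b_i) = 24.2×7.08 + 0.0731×11.3 + 71.6×13.8 = 1160 m²/day.
Hydraulic gradient i = 0.0111.
Q = Σ(K_i·b_i) · W · i = 1160 × 154 × 0.01110 = 1983 m³/day.

1980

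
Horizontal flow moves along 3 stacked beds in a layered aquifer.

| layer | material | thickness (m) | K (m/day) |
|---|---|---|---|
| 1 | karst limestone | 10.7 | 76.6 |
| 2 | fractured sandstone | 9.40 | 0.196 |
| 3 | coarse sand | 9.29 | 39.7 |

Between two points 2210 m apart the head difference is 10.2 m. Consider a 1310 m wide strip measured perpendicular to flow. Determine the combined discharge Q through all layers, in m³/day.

Flow is parallel to layering, so each bed carries its own Darcy discharge and the transmissivities add.
Σ(K_i·b_i) = 76.6×10.7 + 0.196×9.40 + 39.7×9.29 = 1190 m²/day.
Hydraulic gradient i = Δh / L = 10.2 / 2210 = 0.004615.
Q = Σ(K_i·b_i) · W · i = 1190 × 1310 × 0.004615 = 7197 m³/day.

7200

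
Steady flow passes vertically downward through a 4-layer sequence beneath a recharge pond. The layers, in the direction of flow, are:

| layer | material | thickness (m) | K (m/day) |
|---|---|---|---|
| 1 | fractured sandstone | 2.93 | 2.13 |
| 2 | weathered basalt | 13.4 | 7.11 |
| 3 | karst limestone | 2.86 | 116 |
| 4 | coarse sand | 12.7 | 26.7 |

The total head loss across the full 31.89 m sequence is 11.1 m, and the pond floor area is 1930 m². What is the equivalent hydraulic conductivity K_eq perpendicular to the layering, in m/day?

Flow is perpendicular to layering, so the layers act in series and the equivalent K is the thickness-weighted harmonic mean.
Total thickness L = 2.93 + 13.4 + 2.86 + 12.7 = 31.89 m.
Σ(b_i/K_i) = 2.93/2.13 + 13.4/7.11 + 2.86/116 + 12.7/26.7 = 3.761 d.
K_eq = L / Σ(b_i/K_i) = 31.89 / 3.761 = 8.480 m/day.

8.48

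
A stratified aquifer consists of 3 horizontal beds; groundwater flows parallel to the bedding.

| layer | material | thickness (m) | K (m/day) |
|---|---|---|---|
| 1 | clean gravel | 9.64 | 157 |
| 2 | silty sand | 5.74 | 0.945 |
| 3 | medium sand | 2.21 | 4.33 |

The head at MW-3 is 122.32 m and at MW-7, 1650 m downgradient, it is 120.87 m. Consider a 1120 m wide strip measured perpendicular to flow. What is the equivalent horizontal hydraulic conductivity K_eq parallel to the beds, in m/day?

86.9

Flow is parallel to layering, so each bed carries its own Darcy discharge and the transmissivities add.
Σ(K_i·b_i) = 157×9.64 + 0.945×5.74 + 4.33×2.21 = 1528 m²/day.
Total thickness b = 17.59 m, so K_eq = Σ(K_i·b_i)/b = 86.89 m/day.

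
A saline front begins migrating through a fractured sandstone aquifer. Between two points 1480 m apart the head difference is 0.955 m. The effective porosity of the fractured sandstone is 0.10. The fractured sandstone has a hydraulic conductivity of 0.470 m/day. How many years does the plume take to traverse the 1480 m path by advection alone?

1340

Hydraulic gradient i = Δh / L = 0.955 / 1480 = 0.0006453.
Darcy flux q = K · i = 0.4700 × 0.0006453 = 0.0003033 m/day.
Seepage velocity v = q / n_e = 0.0003033 / 0.10 = 0.003033 m/day.
Travel time t = L / v = 1480 / 0.003033 = 4.880e+05 days = 1336 years.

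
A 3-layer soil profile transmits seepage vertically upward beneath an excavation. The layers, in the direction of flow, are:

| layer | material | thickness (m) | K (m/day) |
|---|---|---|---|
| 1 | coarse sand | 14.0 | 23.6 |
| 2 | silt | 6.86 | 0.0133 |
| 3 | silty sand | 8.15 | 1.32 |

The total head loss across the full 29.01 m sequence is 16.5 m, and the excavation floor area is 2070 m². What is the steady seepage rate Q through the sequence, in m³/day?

65.4

Flow is perpendicular to layering, so the layers act in series and the equivalent K is the thickness-weighted harmonic mean.
Total thickness L = 14.0 + 6.86 + 8.15 = 29.01 m.
Σ(b_i/K_i) = 14.0/23.6 + 6.86/0.0133 + 8.15/1.32 = 522.6 d.
K_eq = L / Σ(b_i/K_i) = 29.01 / 522.6 = 0.05552 m/day.
Q = K_eq · A · (Δh/L) = 0.05552 × 2070 × (16.5/29.01) = 65.36 m³/day.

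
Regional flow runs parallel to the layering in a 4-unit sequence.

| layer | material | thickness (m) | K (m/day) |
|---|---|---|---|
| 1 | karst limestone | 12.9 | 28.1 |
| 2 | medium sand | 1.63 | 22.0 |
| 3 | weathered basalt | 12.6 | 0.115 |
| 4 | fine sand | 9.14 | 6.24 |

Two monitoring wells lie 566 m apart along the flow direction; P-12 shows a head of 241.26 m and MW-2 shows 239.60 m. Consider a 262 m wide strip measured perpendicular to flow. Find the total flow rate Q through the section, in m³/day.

Flow is parallel to layering, so each bed carries its own Darcy discharge and the transmissivities add.
Σ(K_i·b_i) = 28.1×12.9 + 22.0×1.63 + 0.115×12.6 + 6.24×9.14 = 456.8 m²/day.
Hydraulic gradient i = (241.26 − 239.60) / 566 = 1.66 / 566 = 0.002933.
Q = Σ(K_i·b_i) · W · i = 456.8 × 262 × 0.002933 = 351.0 m³/day.

351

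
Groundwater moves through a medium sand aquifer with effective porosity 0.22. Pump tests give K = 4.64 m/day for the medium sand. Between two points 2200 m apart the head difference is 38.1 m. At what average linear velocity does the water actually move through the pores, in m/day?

Hydraulic gradient i = Δh / L = 38.1 / 2200 = 0.01732.
Darcy flux q = K · i = 4.640 × 0.01732 = 0.08036 m/day.
Seepage velocity v = q / n_e = 0.08036 / 0.22 = 0.3653 m/day.

0.365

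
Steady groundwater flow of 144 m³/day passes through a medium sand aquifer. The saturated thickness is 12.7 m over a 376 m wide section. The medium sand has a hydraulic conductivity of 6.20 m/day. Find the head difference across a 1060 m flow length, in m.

5.16

Cross-sectional area A = 376 × 12.7 = 4775 m².
From Q = K·A·i, i = Q / (K·A) = 144 / (6.200 × 4775) = 0.004864.
Head loss Δh = i · L = 0.004864 × 1060 = 5.156 m.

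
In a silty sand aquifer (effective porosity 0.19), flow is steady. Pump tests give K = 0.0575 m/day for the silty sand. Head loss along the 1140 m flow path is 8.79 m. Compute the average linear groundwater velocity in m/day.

0.00233

Hydraulic gradient i = Δh / L = 8.79 / 1140 = 0.007711.
Darcy flux q = K · i = 0.05750 × 0.007711 = 0.0004434 m/day.
Seepage velocity v = q / n_e = 0.0004434 / 0.19 = 0.002333 m/day.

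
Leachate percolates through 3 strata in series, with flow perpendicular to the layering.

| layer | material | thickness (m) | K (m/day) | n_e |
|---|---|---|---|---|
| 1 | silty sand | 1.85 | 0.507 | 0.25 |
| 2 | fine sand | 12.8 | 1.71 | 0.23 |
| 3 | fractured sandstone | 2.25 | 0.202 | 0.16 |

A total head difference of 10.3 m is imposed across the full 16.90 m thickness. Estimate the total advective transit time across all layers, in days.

8.14

With flow normal to the layers, continuity requires the same specific discharge q through every layer.
Σ(b_i/K_i) = 1.85/0.507 + 12.8/1.71 + 2.25/0.202 = 22.27 d.
q = Δh / Σ(b_i/K_i) = 10.3 / 22.27 = 0.4624 m/day.
In each layer the seepage velocity is v_i = q/n_i, so the layer transit time is t_i = b_i·n_i / q:
  layer 1 (silty sand): t_1 = 1.85 × 0.25 / 0.4624 = 1.000 d
  layer 2 (fine sand): t_2 = 12.8 × 0.23 / 0.4624 = 6.366 d
  layer 3 (fractured sandstone): t_3 = 2.25 × 0.16 / 0.4624 = 0.7785 d
Total t = Σ t_i = 8.145 days.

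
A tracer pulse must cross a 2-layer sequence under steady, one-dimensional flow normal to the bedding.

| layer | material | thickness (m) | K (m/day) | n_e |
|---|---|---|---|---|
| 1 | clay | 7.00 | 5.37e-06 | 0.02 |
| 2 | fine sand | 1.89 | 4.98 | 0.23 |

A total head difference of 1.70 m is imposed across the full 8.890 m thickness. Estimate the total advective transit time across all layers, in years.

1210

With flow normal to the layers, continuity requires the same specific discharge q through every layer.
Σ(b_i/K_i) = 7.00/5.37e-06 + 1.89/4.98 = 1.304e+06 d.
q = Δh / Σ(b_i/K_i) = 1.70 / 1.304e+06 = 1.304e-06 m/day.
In each layer the seepage velocity is v_i = q/n_i, so the layer transit time is t_i = b_i·n_i / q:
  layer 1 (clay): t_1 = 7.00 × 0.02 / 1.304e-06 = 1.074e+05 d
  layer 2 (fine sand): t_2 = 1.89 × 0.23 / 1.304e-06 = 3.333e+05 d
Total t = Σ t_i = 4.407e+05 days = 1206 years.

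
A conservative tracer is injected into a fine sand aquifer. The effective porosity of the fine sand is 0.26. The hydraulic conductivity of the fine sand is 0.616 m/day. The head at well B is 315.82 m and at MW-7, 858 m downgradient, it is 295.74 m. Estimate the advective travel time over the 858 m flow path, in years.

42.4

Hydraulic gradient i = (315.82 − 295.74) / 858 = 20.08 / 858 = 0.02340.
Darcy flux q = K · i = 0.6160 × 0.02340 = 0.01442 m/day.
Seepage velocity v = q / n_e = 0.01442 / 0.26 = 0.05545 m/day.
Travel time t = L / v = 858 / 0.05545 = 15474 days = 42.37 years.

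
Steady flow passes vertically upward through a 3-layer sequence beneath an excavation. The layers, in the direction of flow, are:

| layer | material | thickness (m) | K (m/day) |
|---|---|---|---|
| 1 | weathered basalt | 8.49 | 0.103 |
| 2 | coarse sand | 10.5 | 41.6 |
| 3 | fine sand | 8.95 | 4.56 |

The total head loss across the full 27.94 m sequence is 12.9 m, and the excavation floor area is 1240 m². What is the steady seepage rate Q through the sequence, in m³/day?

189

Flow is perpendicular to layering, so the layers act in series and the equivalent K is the thickness-weighted harmonic mean.
Total thickness L = 8.49 + 10.5 + 8.95 = 27.94 m.
Σ(b_i/K_i) = 8.49/0.103 + 10.5/41.6 + 8.95/4.56 = 84.64 d.
K_eq = L / Σ(b_i/K_i) = 27.94 / 84.64 = 0.3301 m/day.
Q = K_eq · A · (Δh/L) = 0.3301 × 1240 × (12.9/27.94) = 189.0 m³/day.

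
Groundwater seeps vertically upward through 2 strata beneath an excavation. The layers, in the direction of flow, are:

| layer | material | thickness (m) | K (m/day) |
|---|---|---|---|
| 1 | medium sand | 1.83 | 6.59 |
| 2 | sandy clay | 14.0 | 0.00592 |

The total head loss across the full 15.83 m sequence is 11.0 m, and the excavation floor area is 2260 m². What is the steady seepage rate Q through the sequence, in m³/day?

Flow is perpendicular to layering, so the layers act in series and the equivalent K is the thickness-weighted harmonic mean.
Total thickness L = 1.83 + 14.0 = 15.83 m.
Σ(b_i/K_i) = 1.83/6.59 + 14.0/0.00592 = 2365 d.
K_eq = L / Σ(b_i/K_i) = 15.83 / 2365 = 0.006693 m/day.
Q = K_eq · A · (Δh/L) = 0.006693 × 2260 × (11.0/15.83) = 10.51 m³/day.

10.5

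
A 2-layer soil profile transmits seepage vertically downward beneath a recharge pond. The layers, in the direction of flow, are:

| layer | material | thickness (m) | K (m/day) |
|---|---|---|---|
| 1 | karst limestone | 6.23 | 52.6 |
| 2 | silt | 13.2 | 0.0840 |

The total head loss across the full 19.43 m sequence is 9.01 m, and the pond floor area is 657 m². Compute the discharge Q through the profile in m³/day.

37.6

Flow is perpendicular to layering, so the layers act in series and the equivalent K is the thickness-weighted harmonic mean.
Total thickness L = 6.23 + 13.2 = 19.43 m.
Σ(b_i/K_i) = 6.23/52.6 + 13.2/0.0840 = 157.3 d.
K_eq = L / Σ(b_i/K_i) = 19.43 / 157.3 = 0.1236 m/day.
Q = K_eq · A · (Δh/L) = 0.1236 × 657 × (9.01/19.43) = 37.64 m³/day.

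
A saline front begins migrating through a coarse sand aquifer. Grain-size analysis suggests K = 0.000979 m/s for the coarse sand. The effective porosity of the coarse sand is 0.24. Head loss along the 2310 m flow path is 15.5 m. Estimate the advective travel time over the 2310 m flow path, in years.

Convert K: 0.000979 m/s × 86400 = 84.59 m/day.
Hydraulic gradient i = Δh / L = 15.5 / 2310 = 0.006710.
Darcy flux q = K · i = 84.59 × 0.006710 = 0.5676 m/day.
Seepage velocity v = q / n_e = 0.5676 / 0.24 = 2.365 m/day.
Travel time t = L / v = 2310 / 2.365 = 976.8 days = 2.674 years.

2.67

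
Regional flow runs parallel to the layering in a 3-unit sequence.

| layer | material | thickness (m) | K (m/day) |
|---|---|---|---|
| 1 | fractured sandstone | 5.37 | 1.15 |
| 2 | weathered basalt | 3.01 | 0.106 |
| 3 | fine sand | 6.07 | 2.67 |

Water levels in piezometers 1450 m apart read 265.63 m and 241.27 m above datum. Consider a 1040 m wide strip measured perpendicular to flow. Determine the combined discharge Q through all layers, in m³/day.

Flow is parallel to layering, so each bed carries its own Darcy discharge and the transmissivities add.
Σ(K_i·b_i) = 1.15×5.37 + 0.106×3.01 + 2.67×6.07 = 22.70 m²/day.
Hydraulic gradient i = (265.63 − 241.27) / 1450 = 24.36 / 1450 = 0.01680.
Q = Σ(K_i·b_i) · W · i = 22.70 × 1040 × 0.01680 = 396.6 m³/day.

397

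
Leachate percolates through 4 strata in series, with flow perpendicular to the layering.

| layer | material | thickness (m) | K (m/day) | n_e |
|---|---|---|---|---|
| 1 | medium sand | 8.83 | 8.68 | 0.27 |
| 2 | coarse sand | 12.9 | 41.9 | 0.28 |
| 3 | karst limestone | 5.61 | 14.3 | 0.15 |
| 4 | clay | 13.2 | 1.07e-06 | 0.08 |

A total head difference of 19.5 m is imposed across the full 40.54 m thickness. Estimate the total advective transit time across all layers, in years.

With flow normal to the layers, continuity requires the same specific discharge q through every layer.
Σ(b_i/K_i) = 8.83/8.68 + 12.9/41.9 + 5.61/14.3 + 13.2/1.07e-06 = 1.234e+07 d.
q = Δh / Σ(b_i/K_i) = 19.5 / 1.234e+07 = 1.581e-06 m/day.
In each layer the seepage velocity is v_i = q/n_i, so the layer transit time is t_i = b_i·n_i / q:
  layer 1 (medium sand): t_1 = 8.83 × 0.27 / 1.581e-06 = 1.508e+06 d
  layer 2 (coarse sand): t_2 = 12.9 × 0.28 / 1.581e-06 = 2.285e+06 d
  layer 3 (karst limestone): t_3 = 5.61 × 0.15 / 1.581e-06 = 5.324e+05 d
  layer 4 (clay): t_4 = 13.2 × 0.08 / 1.581e-06 = 6.681e+05 d
Total t = Σ t_i = 4.994e+06 days = 13672 years.

13700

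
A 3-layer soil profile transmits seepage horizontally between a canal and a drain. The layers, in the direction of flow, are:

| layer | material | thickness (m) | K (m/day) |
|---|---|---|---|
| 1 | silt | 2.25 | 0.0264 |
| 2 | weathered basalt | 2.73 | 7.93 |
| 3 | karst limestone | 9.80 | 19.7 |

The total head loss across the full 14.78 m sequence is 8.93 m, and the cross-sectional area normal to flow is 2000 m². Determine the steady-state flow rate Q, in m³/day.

Flow is perpendicular to layering, so the layers act in series and the equivalent K is the thickness-weighted harmonic mean.
Total thickness L = 2.25 + 2.73 + 9.80 = 14.78 m.
Σ(b_i/K_i) = 2.25/0.0264 + 2.73/7.93 + 9.80/19.7 = 86.07 d.
K_eq = L / Σ(b_i/K_i) = 14.78 / 86.07 = 0.1717 m/day.
Q = K_eq · A · (Δh/L) = 0.1717 × 2000 × (8.93/14.78) = 207.5 m³/day.

208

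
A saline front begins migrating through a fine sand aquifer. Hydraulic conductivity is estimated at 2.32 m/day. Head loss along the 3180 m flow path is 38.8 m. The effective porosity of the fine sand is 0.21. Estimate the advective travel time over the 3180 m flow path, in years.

64.6

Hydraulic gradient i = Δh / L = 38.8 / 3180 = 0.01220.
Darcy flux q = K · i = 2.320 × 0.01220 = 0.02831 m/day.
Seepage velocity v = q / n_e = 0.02831 / 0.21 = 0.1348 m/day.
Travel time t = L / v = 3180 / 0.1348 = 23591 days = 64.59 years.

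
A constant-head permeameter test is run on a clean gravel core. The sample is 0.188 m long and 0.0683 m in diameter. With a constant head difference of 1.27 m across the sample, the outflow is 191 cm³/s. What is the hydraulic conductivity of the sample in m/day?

667

Cross-sectional area A = π·(d/2)² = π × (0.0683/2)² = 0.003664 m².
Convert discharge: 191 cm³/s = 0.0001910 m³/s.
Darcy's law rearranged: K = Q·L / (A·Δh) = 0.0001910 × 0.188 / (0.003664 × 1.27) = 0.007717 m/s = 666.8 m/day.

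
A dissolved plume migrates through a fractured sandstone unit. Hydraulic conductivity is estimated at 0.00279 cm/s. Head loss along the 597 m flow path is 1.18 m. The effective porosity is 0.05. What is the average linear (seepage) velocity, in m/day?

0.0953

Convert K: 0.00279 cm/s × 864 = 2.411 m/day.
Hydraulic gradient i = Δh / L = 1.18 / 597 = 0.001977.
Darcy flux q = K · i = 2.411 × 0.001977 = 0.004765 m/day.
Seepage velocity v = q / n_e = 0.004765 / 0.05 = 0.09529 m/day.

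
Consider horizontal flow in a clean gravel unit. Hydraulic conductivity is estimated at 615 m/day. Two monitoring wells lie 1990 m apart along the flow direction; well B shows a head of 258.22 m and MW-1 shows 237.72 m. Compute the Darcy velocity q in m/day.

Hydraulic gradient i = (258.22 − 237.72) / 1990 = 20.5 / 1990 = 0.01030.
Specific discharge q = K · i = 615.0 × 0.01030 = 6.335 m/day.

6.34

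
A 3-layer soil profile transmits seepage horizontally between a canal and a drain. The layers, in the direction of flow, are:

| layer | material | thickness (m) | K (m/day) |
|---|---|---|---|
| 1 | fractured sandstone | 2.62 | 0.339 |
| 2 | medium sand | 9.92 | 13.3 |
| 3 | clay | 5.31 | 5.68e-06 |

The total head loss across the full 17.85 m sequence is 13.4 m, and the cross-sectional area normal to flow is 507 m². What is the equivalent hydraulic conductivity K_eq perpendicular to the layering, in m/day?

1.91e-05

Flow is perpendicular to layering, so the layers act in series and the equivalent K is the thickness-weighted harmonic mean.
Total thickness L = 2.62 + 9.92 + 5.31 = 17.85 m.
Σ(b_i/K_i) = 2.62/0.339 + 9.92/13.3 + 5.31/5.68e-06 = 9.349e+05 d.
K_eq = L / Σ(b_i/K_i) = 17.85 / 9.349e+05 = 1.909e-05 m/day.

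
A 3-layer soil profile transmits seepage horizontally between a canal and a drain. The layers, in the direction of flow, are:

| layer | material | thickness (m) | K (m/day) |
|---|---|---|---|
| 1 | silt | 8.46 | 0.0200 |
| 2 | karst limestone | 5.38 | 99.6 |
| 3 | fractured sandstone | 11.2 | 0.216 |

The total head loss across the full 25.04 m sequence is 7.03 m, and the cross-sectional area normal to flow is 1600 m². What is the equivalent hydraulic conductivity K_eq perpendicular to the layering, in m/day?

Flow is perpendicular to layering, so the layers act in series and the equivalent K is the thickness-weighted harmonic mean.
Total thickness L = 8.46 + 5.38 + 11.2 = 25.04 m.
Σ(b_i/K_i) = 8.46/0.0200 + 5.38/99.6 + 11.2/0.216 = 474.9 d.
K_eq = L / Σ(b_i/K_i) = 25.04 / 474.9 = 0.05273 m/day.

0.0527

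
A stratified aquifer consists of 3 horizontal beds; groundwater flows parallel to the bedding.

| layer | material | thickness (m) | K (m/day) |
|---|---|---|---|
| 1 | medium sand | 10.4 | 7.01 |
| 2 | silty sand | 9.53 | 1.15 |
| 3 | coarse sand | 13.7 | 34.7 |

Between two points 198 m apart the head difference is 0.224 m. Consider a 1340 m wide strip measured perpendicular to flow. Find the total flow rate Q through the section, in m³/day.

848

Flow is parallel to layering, so each bed carries its own Darcy discharge and the transmissivities add.
Σ(K_i·b_i) = 7.01×10.4 + 1.15×9.53 + 34.7×13.7 = 559.3 m²/day.
Hydraulic gradient i = Δh / L = 0.224 / 198 = 0.001131.
Q = Σ(K_i·b_i) · W · i = 559.3 × 1340 × 0.001131 = 847.8 m³/day.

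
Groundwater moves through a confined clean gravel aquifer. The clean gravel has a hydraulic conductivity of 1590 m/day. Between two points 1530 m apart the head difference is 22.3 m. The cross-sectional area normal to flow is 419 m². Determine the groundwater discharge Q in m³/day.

Hydraulic gradient i = Δh / L = 22.3 / 1530 = 0.01458.
Darcy's law: Q = K · A · i = 1590 × 419.0 × 0.01458 = 9710 m³/day.

9710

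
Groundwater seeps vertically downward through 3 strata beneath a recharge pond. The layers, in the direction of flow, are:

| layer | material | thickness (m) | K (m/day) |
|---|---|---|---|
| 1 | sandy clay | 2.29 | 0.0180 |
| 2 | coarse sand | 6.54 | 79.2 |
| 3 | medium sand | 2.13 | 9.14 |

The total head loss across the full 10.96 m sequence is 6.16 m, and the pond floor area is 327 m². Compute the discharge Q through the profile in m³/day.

15.8

Flow is perpendicular to layering, so the layers act in series and the equivalent K is the thickness-weighted harmonic mean.
Total thickness L = 2.29 + 6.54 + 2.13 = 10.96 m.
Σ(b_i/K_i) = 2.29/0.0180 + 6.54/79.2 + 2.13/9.14 = 127.5 d.
K_eq = L / Σ(b_i/K_i) = 10.96 / 127.5 = 0.08594 m/day.
Q = K_eq · A · (Δh/L) = 0.08594 × 327 × (6.16/10.96) = 15.79 m³/day.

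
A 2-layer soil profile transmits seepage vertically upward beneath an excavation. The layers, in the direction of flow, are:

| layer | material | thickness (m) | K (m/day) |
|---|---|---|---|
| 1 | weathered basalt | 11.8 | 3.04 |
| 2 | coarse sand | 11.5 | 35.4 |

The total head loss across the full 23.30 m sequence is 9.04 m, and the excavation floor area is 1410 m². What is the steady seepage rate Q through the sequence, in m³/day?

3030

Flow is perpendicular to layering, so the layers act in series and the equivalent K is the thickness-weighted harmonic mean.
Total thickness L = 11.8 + 11.5 = 23.30 m.
Σ(b_i/K_i) = 11.8/3.04 + 11.5/35.4 = 4.206 d.
K_eq = L / Σ(b_i/K_i) = 23.30 / 4.206 = 5.539 m/day.
Q = K_eq · A · (Δh/L) = 5.539 × 1410 × (9.04/23.30) = 3030 m³/day.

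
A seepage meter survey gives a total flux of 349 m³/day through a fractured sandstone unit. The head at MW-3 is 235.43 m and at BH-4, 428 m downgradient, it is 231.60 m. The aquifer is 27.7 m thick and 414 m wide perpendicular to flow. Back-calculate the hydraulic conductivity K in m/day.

3.40

Cross-sectional area A = 414 × 27.7 = 11468 m².
Hydraulic gradient i = (235.43 − 231.60) / 428 = 3.83 / 428 = 0.008949.
From Q = K·A·i, K = Q / (A·i) = 349 / (11468 × 0.008949) = 3.401 m/day.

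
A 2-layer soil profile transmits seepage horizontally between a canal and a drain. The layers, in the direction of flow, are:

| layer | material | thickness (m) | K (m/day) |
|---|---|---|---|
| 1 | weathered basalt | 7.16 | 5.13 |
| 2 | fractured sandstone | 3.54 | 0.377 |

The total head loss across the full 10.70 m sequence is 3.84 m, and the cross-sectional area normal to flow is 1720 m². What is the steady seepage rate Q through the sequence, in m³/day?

Flow is perpendicular to layering, so the layers act in series and the equivalent K is the thickness-weighted harmonic mean.
Total thickness L = 7.16 + 3.54 = 10.70 m.
Σ(b_i/K_i) = 7.16/5.13 + 3.54/0.377 = 10.79 d.
K_eq = L / Σ(b_i/K_i) = 10.70 / 10.79 = 0.9921 m/day.
Q = K_eq · A · (Δh/L) = 0.9921 × 1720 × (3.84/10.70) = 612.4 m³/day.

612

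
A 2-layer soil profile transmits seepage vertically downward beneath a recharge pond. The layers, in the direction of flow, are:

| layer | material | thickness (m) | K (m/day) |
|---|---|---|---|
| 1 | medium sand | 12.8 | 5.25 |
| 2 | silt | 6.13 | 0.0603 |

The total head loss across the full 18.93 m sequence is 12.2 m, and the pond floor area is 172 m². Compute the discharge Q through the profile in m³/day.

20.2

Flow is perpendicular to layering, so the layers act in series and the equivalent K is the thickness-weighted harmonic mean.
Total thickness L = 12.8 + 6.13 = 18.93 m.
Σ(b_i/K_i) = 12.8/5.25 + 6.13/0.0603 = 104.1 d.
K_eq = L / Σ(b_i/K_i) = 18.93 / 104.1 = 0.1819 m/day.
Q = K_eq · A · (Δh/L) = 0.1819 × 172 × (12.2/18.93) = 20.16 m³/day.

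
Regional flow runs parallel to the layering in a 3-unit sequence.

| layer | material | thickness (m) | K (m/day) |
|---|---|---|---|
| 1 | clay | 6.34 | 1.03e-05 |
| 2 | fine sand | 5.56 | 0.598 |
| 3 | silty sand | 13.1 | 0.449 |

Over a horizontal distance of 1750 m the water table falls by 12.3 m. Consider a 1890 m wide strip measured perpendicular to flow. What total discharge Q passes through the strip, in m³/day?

122

Flow is parallel to layering, so each bed carries its own Darcy discharge and the transmissivities add.
Σ(K_i·b_i) = 1.03e-05×6.34 + 0.598×5.56 + 0.449×13.1 = 9.207 m²/day.
Hydraulic gradient i = Δh / L = 12.3 / 1750 = 0.007029.
Q = Σ(K_i·b_i) · W · i = 9.207 × 1890 × 0.007029 = 122.3 m³/day.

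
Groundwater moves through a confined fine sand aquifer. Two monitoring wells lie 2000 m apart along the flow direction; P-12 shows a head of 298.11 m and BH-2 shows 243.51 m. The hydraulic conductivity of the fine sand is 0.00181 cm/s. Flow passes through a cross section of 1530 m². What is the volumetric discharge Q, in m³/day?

Convert K: 0.00181 cm/s × 864 = 1.564 m/day.
Hydraulic gradient i = (298.11 − 243.51) / 2000 = 54.6 / 2000 = 0.02730.
Darcy's law: Q = K · A · i = 1.564 × 1530 × 0.02730 = 65.32 m³/day.

65.3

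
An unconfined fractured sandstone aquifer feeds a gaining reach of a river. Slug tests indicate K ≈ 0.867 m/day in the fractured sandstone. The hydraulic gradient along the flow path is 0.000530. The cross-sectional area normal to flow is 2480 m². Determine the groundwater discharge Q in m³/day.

Hydraulic gradient i = 0.000530.
Darcy's law: Q = K · A · i = 0.8670 × 2480 × 0.0005300 = 1.140 m³/day.

1.14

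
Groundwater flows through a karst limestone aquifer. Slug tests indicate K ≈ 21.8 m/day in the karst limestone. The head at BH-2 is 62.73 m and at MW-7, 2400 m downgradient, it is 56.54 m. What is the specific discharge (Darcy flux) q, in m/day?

0.0562

Hydraulic gradient i = (62.73 − 56.54) / 2400 = 6.19 / 2400 = 0.002579.
Specific discharge q = K · i = 21.80 × 0.002579 = 0.05623 m/day.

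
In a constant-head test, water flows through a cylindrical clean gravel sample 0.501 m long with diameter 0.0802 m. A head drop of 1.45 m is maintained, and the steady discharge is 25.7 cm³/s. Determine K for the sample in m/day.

Cross-sectional area A = π·(d/2)² = π × (0.0802/2)² = 0.005052 m².
Convert discharge: 25.7 cm³/s = 2.570e-05 m³/s.
Darcy's law rearranged: K = Q·L / (A·Δh) = 2.570e-05 × 0.501 / (0.005052 × 1.45) = 0.001758 m/s = 151.9 m/day.

152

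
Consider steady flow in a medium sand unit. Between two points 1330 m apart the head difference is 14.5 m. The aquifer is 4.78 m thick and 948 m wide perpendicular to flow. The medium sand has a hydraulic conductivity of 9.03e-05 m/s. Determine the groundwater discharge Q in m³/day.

Convert K: 9.03e-05 m/s × 86400 = 7.802 m/day.
Cross-sectional area A = 948 × 4.78 = 4531 m².
Hydraulic gradient i = Δh / L = 14.5 / 1330 = 0.01090.
Darcy's law: Q = K · A · i = 7.802 × 4531 × 0.01090 = 385.4 m³/day.

385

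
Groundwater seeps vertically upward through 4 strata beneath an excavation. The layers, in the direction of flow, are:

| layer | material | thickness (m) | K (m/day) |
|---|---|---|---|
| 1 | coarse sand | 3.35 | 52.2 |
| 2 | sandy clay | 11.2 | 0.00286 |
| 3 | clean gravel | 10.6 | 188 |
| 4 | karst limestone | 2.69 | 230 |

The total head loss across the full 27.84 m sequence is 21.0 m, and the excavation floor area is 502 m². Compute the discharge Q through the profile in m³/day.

2.69

Flow is perpendicular to layering, so the layers act in series and the equivalent K is the thickness-weighted harmonic mean.
Total thickness L = 3.35 + 11.2 + 10.6 + 2.69 = 27.84 m.
Σ(b_i/K_i) = 3.35/52.2 + 11.2/0.00286 + 10.6/188 + 2.69/230 = 3916 d.
K_eq = L / Σ(b_i/K_i) = 27.84 / 3916 = 0.007109 m/day.
Q = K_eq · A · (Δh/L) = 0.007109 × 502 × (21.0/27.84) = 2.692 m³/day.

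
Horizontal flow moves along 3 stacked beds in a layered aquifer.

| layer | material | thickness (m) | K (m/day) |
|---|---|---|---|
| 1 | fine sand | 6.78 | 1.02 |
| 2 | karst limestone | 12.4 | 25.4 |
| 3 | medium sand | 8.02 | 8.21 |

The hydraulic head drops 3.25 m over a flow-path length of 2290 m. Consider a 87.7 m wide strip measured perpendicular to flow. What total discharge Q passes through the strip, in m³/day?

48.3

Flow is parallel to layering, so each bed carries its own Darcy discharge and the transmissivities add.
Σ(K_i·b_i) = 1.02×6.78 + 25.4×12.4 + 8.21×8.02 = 387.7 m²/day.
Hydraulic gradient i = Δh / L = 3.25 / 2290 = 0.001419.
Q = Σ(K_i·b_i) · W · i = 387.7 × 87.7 × 0.001419 = 48.26 m³/day.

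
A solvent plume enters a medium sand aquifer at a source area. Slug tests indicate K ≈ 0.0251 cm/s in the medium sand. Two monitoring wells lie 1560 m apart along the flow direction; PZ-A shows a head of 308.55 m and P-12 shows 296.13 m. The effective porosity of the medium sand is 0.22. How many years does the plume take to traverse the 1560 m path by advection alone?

Convert K: 0.0251 cm/s × 864 = 21.69 m/day.
Hydraulic gradient i = (308.55 − 296.13) / 1560 = 12.42 / 1560 = 0.007962.
Darcy flux q = K · i = 21.69 × 0.007962 = 0.1727 m/day.
Seepage velocity v = q / n_e = 0.1727 / 0.22 = 0.7848 m/day.
Travel time t = L / v = 1560 / 0.7848 = 1988 days = 5.442 years.

5.44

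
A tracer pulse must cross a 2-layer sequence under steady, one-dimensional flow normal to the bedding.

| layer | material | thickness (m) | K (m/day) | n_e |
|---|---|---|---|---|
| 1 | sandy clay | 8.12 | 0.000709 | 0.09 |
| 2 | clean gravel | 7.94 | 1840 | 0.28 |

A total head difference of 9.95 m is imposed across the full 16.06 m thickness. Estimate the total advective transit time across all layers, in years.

With flow normal to the layers, continuity requires the same specific discharge q through every layer.
Σ(b_i/K_i) = 8.12/0.000709 + 7.94/1840 = 11453 d.
q = Δh / Σ(b_i/K_i) = 9.95 / 11453 = 0.0008688 m/day.
In each layer the seepage velocity is v_i = q/n_i, so the layer transit time is t_i = b_i·n_i / q:
  layer 1 (sandy clay): t_1 = 8.12 × 0.09 / 0.0008688 = 841.2 d
  layer 2 (clean gravel): t_2 = 7.94 × 0.28 / 0.0008688 = 2559 d
Total t = Σ t_i = 3400 days = 9.309 years.

9.31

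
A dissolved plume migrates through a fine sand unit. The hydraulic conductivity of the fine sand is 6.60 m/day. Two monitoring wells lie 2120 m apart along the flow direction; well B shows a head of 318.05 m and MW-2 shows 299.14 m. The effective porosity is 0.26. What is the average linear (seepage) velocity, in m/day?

0.226

Hydraulic gradient i = (318.05 − 299.14) / 2120 = 18.91 / 2120 = 0.008920.
Darcy flux q = K · i = 6.600 × 0.008920 = 0.05887 m/day.
Seepage velocity v = q / n_e = 0.05887 / 0.26 = 0.2264 m/day.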